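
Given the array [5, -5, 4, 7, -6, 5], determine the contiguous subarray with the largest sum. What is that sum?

Using Kadane's algorithm on [5, -5, 4, 7, -6, 5]:

Scanning through the array:
Position 1 (value -5): max_ending_here = 0, max_so_far = 5
Position 2 (value 4): max_ending_here = 4, max_so_far = 5
Position 3 (value 7): max_ending_here = 11, max_so_far = 11
Position 4 (value -6): max_ending_here = 5, max_so_far = 11
Position 5 (value 5): max_ending_here = 10, max_so_far = 11

Maximum subarray: [5, -5, 4, 7]
Maximum sum: 11

The maximum subarray is [5, -5, 4, 7] with sum 11. This subarray runs from index 0 to index 3.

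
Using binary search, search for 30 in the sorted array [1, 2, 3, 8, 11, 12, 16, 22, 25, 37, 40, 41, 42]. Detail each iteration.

Binary search for 30 in [1, 2, 3, 8, 11, 12, 16, 22, 25, 37, 40, 41, 42]:

lo=0, hi=12, mid=6, arr[mid]=16 -> 16 < 30, search right half
lo=7, hi=12, mid=9, arr[mid]=37 -> 37 > 30, search left half
lo=7, hi=8, mid=7, arr[mid]=22 -> 22 < 30, search right half
lo=8, hi=8, mid=8, arr[mid]=25 -> 25 < 30, search right half
lo=9 > hi=8, target 30 not found

Binary search determines that 30 is not in the array after 4 comparisons. The search space was exhausted without finding the target.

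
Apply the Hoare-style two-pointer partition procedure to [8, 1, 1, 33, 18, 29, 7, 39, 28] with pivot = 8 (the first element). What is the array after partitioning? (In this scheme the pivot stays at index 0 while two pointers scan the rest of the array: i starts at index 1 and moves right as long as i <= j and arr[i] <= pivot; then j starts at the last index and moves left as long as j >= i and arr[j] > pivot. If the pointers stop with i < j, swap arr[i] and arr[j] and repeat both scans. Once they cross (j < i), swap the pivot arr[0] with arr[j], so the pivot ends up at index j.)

Hoare-style two-pointer partition with pivot = 8:

Initial array: [8, 1, 1, 33, 18, 29, 7, 39, 28]

Pointers start at i = 1, j = 8.
i stops at index 3 (arr[3]=33 > 8), j stops at index 6 (arr[6]=7 <= 8): swap arr[3] and arr[6], array becomes [8, 1, 1, 7, 18, 29, 33, 39, 28]
i ends at 4, j ends at 3: the pointers have crossed (j < i), so scanning stops.

Swap pivot arr[0] with arr[3] to place pivot at position 3: [7, 1, 1, 8, 18, 29, 33, 39, 28]
Pivot position: 3

After partitioning with pivot 8, the array becomes [7, 1, 1, 8, 18, 29, 33, 39, 28]. The pivot is placed at index 3. All elements to the left of the pivot are <= 8, and all elements to the right are > 8.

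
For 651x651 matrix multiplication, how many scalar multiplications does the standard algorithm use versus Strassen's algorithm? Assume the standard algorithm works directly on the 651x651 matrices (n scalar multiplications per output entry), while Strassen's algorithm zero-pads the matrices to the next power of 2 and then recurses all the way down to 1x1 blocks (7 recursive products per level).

Matrix multiplication for 651x651 matrices:

Strassen's algorithm requires power-of-2 dimensions. Pad 651x651 to 1024x1024 (next power of 2).

Standard algorithm: 651^3 = 275894451 multiplications
Strassen's algorithm: 7^(log2(1024)) = 7^10 = 282475249 multiplications
Difference: 275894451 - 282475249 = -6580798 (Strassen uses MORE here due to padding overhead — for small or just-over-power-of-2 n, padding can outweigh the per-level savings)

Standard: 275894451 multiplications (651^3). Strassen: 282475249 multiplications (7^10, after padding to 1024x1024). Strassen reduces 8 recursive multiplications to 7 at each level.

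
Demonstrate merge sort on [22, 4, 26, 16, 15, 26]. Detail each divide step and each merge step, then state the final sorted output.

Merge sort trace:

Split: [22, 4, 26, 16, 15, 26] -> [22, 4, 26] and [16, 15, 26]
  Split: [22, 4, 26] -> [22] and [4, 26]
    Split: [4, 26] -> [4] and [26]
    Merge: [4] + [26] -> [4, 26]
  Merge: [22] + [4, 26] -> [4, 22, 26]
  Split: [16, 15, 26] -> [16] and [15, 26]
    Split: [15, 26] -> [15] and [26]
    Merge: [15] + [26] -> [15, 26]
  Merge: [16] + [15, 26] -> [15, 16, 26]
Merge: [4, 22, 26] + [15, 16, 26] -> [4, 15, 16, 22, 26, 26]

Final sorted array: [4, 15, 16, 22, 26, 26]

The merge sort proceeds by recursively splitting the array and merging sorted halves.
After all merges, the sorted array is [4, 15, 16, 22, 26, 26].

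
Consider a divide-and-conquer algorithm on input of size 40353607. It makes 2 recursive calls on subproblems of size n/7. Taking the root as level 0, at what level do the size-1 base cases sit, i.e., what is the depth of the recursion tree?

For divide and conquer with division factor 7:

Problem sizes at each level:
Level 0: 40353607
Level 1: 5764801
Level 2: 823543
Level 3: 117649
Level 4: 16807
Level 5: 2401
Level 6: 343
Level 7: 49
Level 8: 7
Level 9: 1

The root is level 0 and the size-1 base case is level 9 (the tree spans levels 0 through 9, i.e. 10 levels counting the root), so the depth is the number of divisions: log_7(40353607) = 9

The recursion tree depth is log_7(40353607) = 9. At each level, the problem size is divided by 7, so it takes 9 divisions to reduce to a base case of size 1. The algorithm makes 2 recursive calls at each level.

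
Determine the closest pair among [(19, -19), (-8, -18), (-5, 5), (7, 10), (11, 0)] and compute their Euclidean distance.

Computing all pairwise distances among 5 points:

d((19, -19), (-8, -18)) = 27.0185
d((19, -19), (-5, 5)) = 33.9411
d((19, -19), (7, 10)) = 31.3847
d((19, -19), (11, 0)) = 20.6155
d((-8, -18), (-5, 5)) = 23.1948
d((-8, -18), (7, 10)) = 31.7648
d((-8, -18), (11, 0)) = 26.1725
d((-5, 5), (7, 10)) = 13.0
d((-5, 5), (11, 0)) = 16.7631
d((7, 10), (11, 0)) = 10.7703 <-- minimum

Closest pair: (7, 10) and (11, 0) with distance 10.7703

The closest pair is (7, 10) and (11, 0) with Euclidean distance 10.7703. For 5 points, brute-force pairwise comparison is shown above. For large n, the divide-and-conquer algorithm (sort by x, recurse on halves, check the dividing strip) achieves O(n log n).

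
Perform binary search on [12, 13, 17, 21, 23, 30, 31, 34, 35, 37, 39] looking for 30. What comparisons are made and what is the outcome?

Binary search for 30 in [12, 13, 17, 21, 23, 30, 31, 34, 35, 37, 39]:

lo=0, hi=10, mid=5, arr[mid]=30 -> Found target at index 5!

Binary search finds 30 at index 5 after 1 comparisons. The search repeatedly halves the search space by comparing with the middle element.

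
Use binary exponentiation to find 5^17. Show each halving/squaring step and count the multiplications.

Computing 5^17 by squaring (build up from 5^1; each line after the first costs one multiplication):

5^1 = 5
5^2 = (5^1)^2 = 5^2 = 25
5^4 = (5^2)^2 = 25^2 = 625
5^8 = (5^4)^2 = 625^2 = 390625
5^16 = (5^8)^2 = 390625^2 = 152587890625
5^17 = 5 * 5^16 = 5 * 152587890625 = 762939453125

Result: 762939453125
Multiplications needed: 5 (5 lines after 5^1)

5^17 = 762939453125. Using exponentiation by squaring, this requires 5 multiplications. The key idea: if the exponent is even, square the half-power; if odd, multiply by the base once.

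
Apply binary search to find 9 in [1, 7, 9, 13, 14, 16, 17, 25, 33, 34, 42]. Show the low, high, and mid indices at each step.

Binary search for 9 in [1, 7, 9, 13, 14, 16, 17, 25, 33, 34, 42]:

lo=0, hi=10, mid=5, arr[mid]=16 -> 16 > 9, search left half
lo=0, hi=4, mid=2, arr[mid]=9 -> Found target at index 2!

Binary search finds 9 at index 2 after 2 comparisons. The search repeatedly halves the search space by comparing with the middle element.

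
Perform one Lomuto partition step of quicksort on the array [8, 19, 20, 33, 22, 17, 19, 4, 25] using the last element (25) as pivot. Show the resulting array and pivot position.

Lomuto partition with pivot = 25:

Initial array: [8, 19, 20, 33, 22, 17, 19, 4, 25]

arr[0]=8 <= 25: swap with position 0, array becomes [8, 19, 20, 33, 22, 17, 19, 4, 25]
arr[1]=19 <= 25: swap with position 1, array becomes [8, 19, 20, 33, 22, 17, 19, 4, 25]
arr[2]=20 <= 25: swap with position 2, array becomes [8, 19, 20, 33, 22, 17, 19, 4, 25]
arr[3]=33 > 25: no swap
arr[4]=22 <= 25: swap with position 3, array becomes [8, 19, 20, 22, 33, 17, 19, 4, 25]
arr[5]=17 <= 25: swap with position 4, array becomes [8, 19, 20, 22, 17, 33, 19, 4, 25]
arr[6]=19 <= 25: swap with position 5, array becomes [8, 19, 20, 22, 17, 19, 33, 4, 25]
arr[7]=4 <= 25: swap with position 6, array becomes [8, 19, 20, 22, 17, 19, 4, 33, 25]

Place pivot at position 7: [8, 19, 20, 22, 17, 19, 4, 25, 33]
Pivot position: 7

After partitioning with pivot 25, the array becomes [8, 19, 20, 22, 17, 19, 4, 25, 33]. The pivot is placed at index 7. All elements to the left of the pivot are <= 25, and all elements to the right are > 25.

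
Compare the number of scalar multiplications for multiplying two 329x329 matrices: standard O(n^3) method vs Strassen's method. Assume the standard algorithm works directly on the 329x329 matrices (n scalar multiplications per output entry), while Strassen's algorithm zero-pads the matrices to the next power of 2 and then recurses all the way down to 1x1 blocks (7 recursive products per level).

Matrix multiplication for 329x329 matrices:

Strassen's algorithm requires power-of-2 dimensions. Pad 329x329 to 512x512 (next power of 2).

Standard algorithm: 329^3 = 35611289 multiplications
Strassen's algorithm: 7^(log2(512)) = 7^9 = 40353607 multiplications
Difference: 35611289 - 40353607 = -4742318 (Strassen uses MORE here due to padding overhead — for small or just-over-power-of-2 n, padding can outweigh the per-level savings)

Standard: 35611289 multiplications (329^3). Strassen: 40353607 multiplications (7^9, after padding to 512x512). Strassen reduces 8 recursive multiplications to 7 at each level.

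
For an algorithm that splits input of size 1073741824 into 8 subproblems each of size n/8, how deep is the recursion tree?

For divide and conquer with division factor 8:

Problem sizes at each level:
Level 0: 1073741824
Level 1: 134217728
Level 2: 16777216
Level 3: 2097152
Level 4: 262144
Level 5: 32768
Level 6: 4096
Level 7: 512
Level 8: 64
Level 9: 8
Level 10: 1

The root is level 0 and the size-1 base case is level 10 (the tree spans levels 0 through 10, i.e. 11 levels counting the root), so the depth is the number of divisions: log_8(1073741824) = 10

The recursion tree depth is log_8(1073741824) = 10. At each level, the problem size is divided by 8, so it takes 10 divisions to reduce to a base case of size 1. The algorithm makes 8 recursive calls at each level.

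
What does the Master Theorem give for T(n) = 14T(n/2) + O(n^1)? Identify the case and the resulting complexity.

Master Theorem for T(n) = 14T(n/2) + O(n^1):

a = 14, b = 2, c = 1
log_b(a) = log_2(14) = 3.8074

Case 1: c = 1 < log_2(14) = 3.8074
T(n) = O(n^(log_2 14))

For T(n) = 14T(n/2) + O(n^1): log_2(14) = 3.8074. This is Case 1 of the Master Theorem (c < log_b(a), work dominated by leaves), giving O(n^(log_2 14)).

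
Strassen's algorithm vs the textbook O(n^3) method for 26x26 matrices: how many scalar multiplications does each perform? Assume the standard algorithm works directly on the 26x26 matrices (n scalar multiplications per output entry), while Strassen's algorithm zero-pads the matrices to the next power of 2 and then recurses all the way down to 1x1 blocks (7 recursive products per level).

Matrix multiplication for 26x26 matrices:

Strassen's algorithm requires power-of-2 dimensions. Pad 26x26 to 32x32 (next power of 2).

Standard algorithm: 26^3 = 17576 multiplications
Strassen's algorithm: 7^(log2(32)) = 7^5 = 16807 multiplications
Savings: 17576 - 16807 = 769 multiplications

Standard: 17576 multiplications (26^3). Strassen: 16807 multiplications (7^5, after padding to 32x32). Strassen reduces 8 recursive multiplications to 7 at each level.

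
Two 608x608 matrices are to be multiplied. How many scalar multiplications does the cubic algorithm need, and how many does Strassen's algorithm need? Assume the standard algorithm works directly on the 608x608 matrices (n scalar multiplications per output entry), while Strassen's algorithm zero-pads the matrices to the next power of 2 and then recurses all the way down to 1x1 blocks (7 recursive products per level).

Matrix multiplication for 608x608 matrices:

Strassen's algorithm requires power-of-2 dimensions. Pad 608x608 to 1024x1024 (next power of 2).

Standard algorithm: 608^3 = 224755712 multiplications
Strassen's algorithm: 7^(log2(1024)) = 7^10 = 282475249 multiplications
Difference: 224755712 - 282475249 = -57719537 (Strassen uses MORE here due to padding overhead — for small or just-over-power-of-2 n, padding can outweigh the per-level savings)

Standard: 224755712 multiplications (608^3). Strassen: 282475249 multiplications (7^10, after padding to 1024x1024). Strassen reduces 8 recursive multiplications to 7 at each level.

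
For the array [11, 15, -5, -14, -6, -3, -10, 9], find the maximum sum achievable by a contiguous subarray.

Using Kadane's algorithm on [11, 15, -5, -14, -6, -3, -10, 9]:

Scanning through the array:
Position 1 (value 15): max_ending_here = 26, max_so_far = 26
Position 2 (value -5): max_ending_here = 21, max_so_far = 26
Position 3 (value -14): max_ending_here = 7, max_so_far = 26
Position 4 (value -6): max_ending_here = 1, max_so_far = 26
Position 5 (value -3): max_ending_here = -2, max_so_far = 26
Position 6 (value -10): max_ending_here = -10, max_so_far = 26
Position 7 (value 9): max_ending_here = 9, max_so_far = 26

Maximum subarray: [11, 15]
Maximum sum: 26

The maximum subarray is [11, 15] with sum 26. This subarray runs from index 0 to index 1.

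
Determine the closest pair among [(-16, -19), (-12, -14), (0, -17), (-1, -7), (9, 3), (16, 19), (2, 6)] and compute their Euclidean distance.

Computing all pairwise distances among 7 points:

d((-16, -19), (-12, -14)) = 6.4031 <-- minimum
d((-16, -19), (0, -17)) = 16.1245
d((-16, -19), (-1, -7)) = 19.2094
d((-16, -19), (9, 3)) = 33.3017
d((-16, -19), (16, 19)) = 49.679
d((-16, -19), (2, 6)) = 30.8058
d((-12, -14), (0, -17)) = 12.3693
d((-12, -14), (-1, -7)) = 13.0384
d((-12, -14), (9, 3)) = 27.0185
d((-12, -14), (16, 19)) = 43.2782
d((-12, -14), (2, 6)) = 24.4131
d((0, -17), (-1, -7)) = 10.0499
d((0, -17), (9, 3)) = 21.9317
d((0, -17), (16, 19)) = 39.3954
d((0, -17), (2, 6)) = 23.0868
d((-1, -7), (9, 3)) = 14.1421
d((-1, -7), (16, 19)) = 31.0644
d((-1, -7), (2, 6)) = 13.3417
d((9, 3), (16, 19)) = 17.4642
d((9, 3), (2, 6)) = 7.6158
d((16, 19), (2, 6)) = 19.105

Closest pair: (-16, -19) and (-12, -14) with distance 6.4031

The closest pair is (-16, -19) and (-12, -14) with Euclidean distance 6.4031. For 7 points, brute-force pairwise comparison is shown above. For large n, the divide-and-conquer algorithm (sort by x, recurse on halves, check the dividing strip) achieves O(n log n).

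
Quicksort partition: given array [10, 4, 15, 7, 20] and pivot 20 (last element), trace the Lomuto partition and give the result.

Lomuto partition with pivot = 20:

Initial array: [10, 4, 15, 7, 20]

arr[0]=10 <= 20: swap with position 0, array becomes [10, 4, 15, 7, 20]
arr[1]=4 <= 20: swap with position 1, array becomes [10, 4, 15, 7, 20]
arr[2]=15 <= 20: swap with position 2, array becomes [10, 4, 15, 7, 20]
arr[3]=7 <= 20: swap with position 3, array becomes [10, 4, 15, 7, 20]

Place pivot at position 4: [10, 4, 15, 7, 20]
Pivot position: 4

After partitioning with pivot 20, the array becomes [10, 4, 15, 7, 20]. The pivot is placed at index 4. All elements to the left of the pivot are <= 20, and all elements to the right are > 20.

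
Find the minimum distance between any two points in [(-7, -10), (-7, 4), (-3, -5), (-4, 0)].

Computing all pairwise distances among 4 points:

d((-7, -10), (-7, 4)) = 14.0
d((-7, -10), (-3, -5)) = 6.4031
d((-7, -10), (-4, 0)) = 10.4403
d((-7, 4), (-3, -5)) = 9.8489
d((-7, 4), (-4, 0)) = 5.0 <-- minimum
d((-3, -5), (-4, 0)) = 5.099

Closest pair: (-7, 4) and (-4, 0) with distance 5.0

The closest pair is (-7, 4) and (-4, 0) with Euclidean distance 5.0. For 4 points, brute-force pairwise comparison is shown above. For large n, the divide-and-conquer algorithm (sort by x, recurse on halves, check the dividing strip) achieves O(n log n).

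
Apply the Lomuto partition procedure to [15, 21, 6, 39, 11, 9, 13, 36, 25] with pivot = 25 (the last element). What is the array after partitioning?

Lomuto partition with pivot = 25:

Initial array: [15, 21, 6, 39, 11, 9, 13, 36, 25]

arr[0]=15 <= 25: swap with position 0, array becomes [15, 21, 6, 39, 11, 9, 13, 36, 25]
arr[1]=21 <= 25: swap with position 1, array becomes [15, 21, 6, 39, 11, 9, 13, 36, 25]
arr[2]=6 <= 25: swap with position 2, array becomes [15, 21, 6, 39, 11, 9, 13, 36, 25]
arr[3]=39 > 25: no swap
arr[4]=11 <= 25: swap with position 3, array becomes [15, 21, 6, 11, 39, 9, 13, 36, 25]
arr[5]=9 <= 25: swap with position 4, array becomes [15, 21, 6, 11, 9, 39, 13, 36, 25]
arr[6]=13 <= 25: swap with position 5, array becomes [15, 21, 6, 11, 9, 13, 39, 36, 25]
arr[7]=36 > 25: no swap

Place pivot at position 6: [15, 21, 6, 11, 9, 13, 25, 36, 39]
Pivot position: 6

After partitioning with pivot 25, the array becomes [15, 21, 6, 11, 9, 13, 25, 36, 39]. The pivot is placed at index 6. All elements to the left of the pivot are <= 25, and all elements to the right are > 25.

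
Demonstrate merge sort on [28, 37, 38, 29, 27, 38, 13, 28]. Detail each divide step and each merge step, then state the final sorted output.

Merge sort trace:

Split: [28, 37, 38, 29, 27, 38, 13, 28] -> [28, 37, 38, 29] and [27, 38, 13, 28]
  Split: [28, 37, 38, 29] -> [28, 37] and [38, 29]
    Split: [28, 37] -> [28] and [37]
    Merge: [28] + [37] -> [28, 37]
    Split: [38, 29] -> [38] and [29]
    Merge: [38] + [29] -> [29, 38]
  Merge: [28, 37] + [29, 38] -> [28, 29, 37, 38]
  Split: [27, 38, 13, 28] -> [27, 38] and [13, 28]
    Split: [27, 38] -> [27] and [38]
    Merge: [27] + [38] -> [27, 38]
    Split: [13, 28] -> [13] and [28]
    Merge: [13] + [28] -> [13, 28]
  Merge: [27, 38] + [13, 28] -> [13, 27, 28, 38]
Merge: [28, 29, 37, 38] + [13, 27, 28, 38] -> [13, 27, 28, 28, 29, 37, 38, 38]

Final sorted array: [13, 27, 28, 28, 29, 37, 38, 38]

The merge sort proceeds by recursively splitting the array and merging sorted halves.
After all merges, the sorted array is [13, 27, 28, 28, 29, 37, 38, 38].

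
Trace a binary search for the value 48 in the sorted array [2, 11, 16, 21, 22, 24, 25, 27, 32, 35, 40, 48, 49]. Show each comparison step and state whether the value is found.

Binary search for 48 in [2, 11, 16, 21, 22, 24, 25, 27, 32, 35, 40, 48, 49]:

lo=0, hi=12, mid=6, arr[mid]=25 -> 25 < 48, search right half
lo=7, hi=12, mid=9, arr[mid]=35 -> 35 < 48, search right half
lo=10, hi=12, mid=11, arr[mid]=48 -> Found target at index 11!

Binary search finds 48 at index 11 after 3 comparisons. The search repeatedly halves the search space by comparing with the middle element.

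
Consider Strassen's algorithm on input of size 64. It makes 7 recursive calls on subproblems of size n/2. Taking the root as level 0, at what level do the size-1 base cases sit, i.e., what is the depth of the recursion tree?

For divide and conquer with division factor 2:

Problem sizes at each level:
Level 0: 64
Level 1: 32
Level 2: 16
Level 3: 8
Level 4: 4
Level 5: 2
Level 6: 1

The root is level 0 and the size-1 base case is level 6 (the tree spans levels 0 through 6, i.e. 7 levels counting the root), so the depth is the number of divisions: log_2(64) = 6

The recursion tree depth is log_2(64) = 6. At each level, the problem size is divided by 2, so it takes 6 divisions to reduce to a base case of size 1. The algorithm makes 7 recursive calls at each level.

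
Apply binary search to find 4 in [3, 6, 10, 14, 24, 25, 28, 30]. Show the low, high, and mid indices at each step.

Binary search for 4 in [3, 6, 10, 14, 24, 25, 28, 30]:

lo=0, hi=7, mid=3, arr[mid]=14 -> 14 > 4, search left half
lo=0, hi=2, mid=1, arr[mid]=6 -> 6 > 4, search left half
lo=0, hi=0, mid=0, arr[mid]=3 -> 3 < 4, search right half
lo=1 > hi=0, target 4 not found

Binary search determines that 4 is not in the array after 3 comparisons. The search space was exhausted without finding the target.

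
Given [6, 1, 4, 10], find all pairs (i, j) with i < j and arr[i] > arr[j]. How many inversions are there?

Finding inversions in [6, 1, 4, 10]:

(0, 1): arr[0]=6 > arr[1]=1
(0, 2): arr[0]=6 > arr[2]=4

Total inversions: 2

The array has 2 inversion(s): (0,1), (0,2). Each pair (i,j) satisfies i < j and arr[i] > arr[j].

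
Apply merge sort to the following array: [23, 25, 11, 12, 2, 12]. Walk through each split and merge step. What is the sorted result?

Merge sort trace:

Split: [23, 25, 11, 12, 2, 12] -> [23, 25, 11] and [12, 2, 12]
  Split: [23, 25, 11] -> [23] and [25, 11]
    Split: [25, 11] -> [25] and [11]
    Merge: [25] + [11] -> [11, 25]
  Merge: [23] + [11, 25] -> [11, 23, 25]
  Split: [12, 2, 12] -> [12] and [2, 12]
    Split: [2, 12] -> [2] and [12]
    Merge: [2] + [12] -> [2, 12]
  Merge: [12] + [2, 12] -> [2, 12, 12]
Merge: [11, 23, 25] + [2, 12, 12] -> [2, 11, 12, 12, 23, 25]

Final sorted array: [2, 11, 12, 12, 23, 25]

The merge sort proceeds by recursively splitting the array and merging sorted halves.
After all merges, the sorted array is [2, 11, 12, 12, 23, 25].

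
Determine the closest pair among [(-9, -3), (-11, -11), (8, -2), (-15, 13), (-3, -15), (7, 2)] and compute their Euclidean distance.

Computing all pairwise distances among 6 points:

d((-9, -3), (-11, -11)) = 8.2462
d((-9, -3), (8, -2)) = 17.0294
d((-9, -3), (-15, 13)) = 17.088
d((-9, -3), (-3, -15)) = 13.4164
d((-9, -3), (7, 2)) = 16.7631
d((-11, -11), (8, -2)) = 21.0238
d((-11, -11), (-15, 13)) = 24.3311
d((-11, -11), (-3, -15)) = 8.9443
d((-11, -11), (7, 2)) = 22.2036
d((8, -2), (-15, 13)) = 27.4591
d((8, -2), (-3, -15)) = 17.0294
d((8, -2), (7, 2)) = 4.1231 <-- minimum
d((-15, 13), (-3, -15)) = 30.4631
d((-15, 13), (7, 2)) = 24.5967
d((-3, -15), (7, 2)) = 19.7231

Closest pair: (8, -2) and (7, 2) with distance 4.1231

The closest pair is (8, -2) and (7, 2) with Euclidean distance 4.1231. For 6 points, brute-force pairwise comparison is shown above. For large n, the divide-and-conquer algorithm (sort by x, recurse on halves, check the dividing strip) achieves O(n log n).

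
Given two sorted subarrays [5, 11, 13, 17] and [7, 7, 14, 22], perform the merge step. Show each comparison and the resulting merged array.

Merging process:

Compare 5 vs 7: take 5 from left. Merged: [5]
Compare 11 vs 7: take 7 from right. Merged: [5, 7]
Compare 11 vs 7: take 7 from right. Merged: [5, 7, 7]
Compare 11 vs 14: take 11 from left. Merged: [5, 7, 7, 11]
Compare 13 vs 14: take 13 from left. Merged: [5, 7, 7, 11, 13]
Compare 17 vs 14: take 14 from right. Merged: [5, 7, 7, 11, 13, 14]
Compare 17 vs 22: take 17 from left. Merged: [5, 7, 7, 11, 13, 14, 17]
Append remaining from right: [22]. Merged: [5, 7, 7, 11, 13, 14, 17, 22]

Final merged array: [5, 7, 7, 11, 13, 14, 17, 22]
Total comparisons: 7

The merged array is [5, 7, 7, 11, 13, 14, 17, 22], requiring 7 comparisons. The merge step runs in O(n) time where n is the total number of elements.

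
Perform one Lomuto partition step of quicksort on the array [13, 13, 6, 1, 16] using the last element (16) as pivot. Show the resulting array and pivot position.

Lomuto partition with pivot = 16:

Initial array: [13, 13, 6, 1, 16]

arr[0]=13 <= 16: swap with position 0, array becomes [13, 13, 6, 1, 16]
arr[1]=13 <= 16: swap with position 1, array becomes [13, 13, 6, 1, 16]
arr[2]=6 <= 16: swap with position 2, array becomes [13, 13, 6, 1, 16]
arr[3]=1 <= 16: swap with position 3, array becomes [13, 13, 6, 1, 16]

Place pivot at position 4: [13, 13, 6, 1, 16]
Pivot position: 4

After partitioning with pivot 16, the array becomes [13, 13, 6, 1, 16]. The pivot is placed at index 4. All elements to the left of the pivot are <= 16, and all elements to the right are > 16.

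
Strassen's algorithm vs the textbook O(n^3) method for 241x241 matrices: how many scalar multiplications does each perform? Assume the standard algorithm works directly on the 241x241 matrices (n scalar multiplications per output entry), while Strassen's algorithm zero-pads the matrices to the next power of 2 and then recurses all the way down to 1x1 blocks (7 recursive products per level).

Matrix multiplication for 241x241 matrices:

Strassen's algorithm requires power-of-2 dimensions. Pad 241x241 to 256x256 (next power of 2).

Standard algorithm: 241^3 = 13997521 multiplications
Strassen's algorithm: 7^(log2(256)) = 7^8 = 5764801 multiplications
Savings: 13997521 - 5764801 = 8232720 multiplications

Standard: 13997521 multiplications (241^3). Strassen: 5764801 multiplications (7^8, after padding to 256x256). Strassen reduces 8 recursive multiplications to 7 at each level.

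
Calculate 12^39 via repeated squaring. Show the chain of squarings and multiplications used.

Computing 12^39 by squaring (build up from 12^1; each line after the first costs one multiplication):

12^1 = 12
12^2 = (12^1)^2 = 12^2 = 144
12^4 = (12^2)^2 = 144^2 = 20736
12^8 = (12^4)^2 = 20736^2 = 429981696
12^9 = 12 * 12^8 = 12 * 429981696 = 5159780352
12^18 = (12^9)^2 = 5159780352^2 = 26623333280885243904
12^19 = 12 * 12^18 = 12 * 26623333280885243904 = 319479999370622926848
12^38 = (12^19)^2 = 319479999370622926848^2 = 102067469997853225734913580209377959215104
12^39 = 12 * 12^38 = 12 * 102067469997853225734913580209377959215104 = 1224809639974238708818962962512535510581248

Result: 1224809639974238708818962962512535510581248
Multiplications needed: 8 (8 lines after 12^1)

12^39 = 1224809639974238708818962962512535510581248. Using exponentiation by squaring, this requires 8 multiplications. The key idea: if the exponent is even, square the half-power; if odd, multiply by the base once.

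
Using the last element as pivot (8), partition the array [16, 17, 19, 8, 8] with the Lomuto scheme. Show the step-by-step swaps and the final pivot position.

Lomuto partition with pivot = 8:

Initial array: [16, 17, 19, 8, 8]

arr[0]=16 > 8: no swap
arr[1]=17 > 8: no swap
arr[2]=19 > 8: no swap
arr[3]=8 <= 8: swap with position 0, array becomes [8, 17, 19, 16, 8]

Place pivot at position 1: [8, 8, 19, 16, 17]
Pivot position: 1

After partitioning with pivot 8, the array becomes [8, 8, 19, 16, 17]. The pivot is placed at index 1. All elements to the left of the pivot are <= 8, and all elements to the right are > 8.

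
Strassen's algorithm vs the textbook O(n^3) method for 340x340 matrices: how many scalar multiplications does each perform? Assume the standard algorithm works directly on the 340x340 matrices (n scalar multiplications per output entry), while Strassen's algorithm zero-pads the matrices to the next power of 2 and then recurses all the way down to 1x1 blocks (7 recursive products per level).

Matrix multiplication for 340x340 matrices:

Strassen's algorithm requires power-of-2 dimensions. Pad 340x340 to 512x512 (next power of 2).

Standard algorithm: 340^3 = 39304000 multiplications
Strassen's algorithm: 7^(log2(512)) = 7^9 = 40353607 multiplications
Difference: 39304000 - 40353607 = -1049607 (Strassen uses MORE here due to padding overhead — for small or just-over-power-of-2 n, padding can outweigh the per-level savings)

Standard: 39304000 multiplications (340^3). Strassen: 40353607 multiplications (7^9, after padding to 512x512). Strassen reduces 8 recursive multiplications to 7 at each level.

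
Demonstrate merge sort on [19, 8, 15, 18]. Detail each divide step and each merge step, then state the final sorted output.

Merge sort trace:

Split: [19, 8, 15, 18] -> [19, 8] and [15, 18]
  Split: [19, 8] -> [19] and [8]
  Merge: [19] + [8] -> [8, 19]
  Split: [15, 18] -> [15] and [18]
  Merge: [15] + [18] -> [15, 18]
Merge: [8, 19] + [15, 18] -> [8, 15, 18, 19]

Final sorted array: [8, 15, 18, 19]

The merge sort proceeds by recursively splitting the array and merging sorted halves.
After all merges, the sorted array is [8, 15, 18, 19].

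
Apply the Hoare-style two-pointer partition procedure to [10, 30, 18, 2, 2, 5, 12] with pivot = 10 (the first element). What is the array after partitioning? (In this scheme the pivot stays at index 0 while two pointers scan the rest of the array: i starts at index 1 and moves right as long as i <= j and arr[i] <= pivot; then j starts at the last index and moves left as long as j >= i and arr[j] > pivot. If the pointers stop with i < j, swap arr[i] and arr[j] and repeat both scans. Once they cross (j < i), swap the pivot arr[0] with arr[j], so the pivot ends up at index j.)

Hoare-style two-pointer partition with pivot = 10:

Initial array: [10, 30, 18, 2, 2, 5, 12]

Pointers start at i = 1, j = 6.
i stops at index 1 (arr[1]=30 > 10), j stops at index 5 (arr[5]=5 <= 10): swap arr[1] and arr[5], array becomes [10, 5, 18, 2, 2, 30, 12]
i stops at index 2 (arr[2]=18 > 10), j stops at index 4 (arr[4]=2 <= 10): swap arr[2] and arr[4], array becomes [10, 5, 2, 2, 18, 30, 12]
i ends at 4, j ends at 3: the pointers have crossed (j < i), so scanning stops.

Swap pivot arr[0] with arr[3] to place pivot at position 3: [2, 5, 2, 10, 18, 30, 12]
Pivot position: 3

After partitioning with pivot 10, the array becomes [2, 5, 2, 10, 18, 30, 12]. The pivot is placed at index 3. All elements to the left of the pivot are <= 10, and all elements to the right are > 10.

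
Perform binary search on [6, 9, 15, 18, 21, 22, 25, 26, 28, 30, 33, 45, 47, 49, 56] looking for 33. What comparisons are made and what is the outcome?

Binary search for 33 in [6, 9, 15, 18, 21, 22, 25, 26, 28, 30, 33, 45, 47, 49, 56]:

lo=0, hi=14, mid=7, arr[mid]=26 -> 26 < 33, search right half
lo=8, hi=14, mid=11, arr[mid]=45 -> 45 > 33, search left half
lo=8, hi=10, mid=9, arr[mid]=30 -> 30 < 33, search right half
lo=10, hi=10, mid=10, arr[mid]=33 -> Found target at index 10!

Binary search finds 33 at index 10 after 4 comparisons. The search repeatedly halves the search space by comparing with the middle element.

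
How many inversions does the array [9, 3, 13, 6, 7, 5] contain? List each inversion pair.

Finding inversions in [9, 3, 13, 6, 7, 5]:

(0, 1): arr[0]=9 > arr[1]=3
(0, 3): arr[0]=9 > arr[3]=6
(0, 4): arr[0]=9 > arr[4]=7
(0, 5): arr[0]=9 > arr[5]=5
(2, 3): arr[2]=13 > arr[3]=6
(2, 4): arr[2]=13 > arr[4]=7
(2, 5): arr[2]=13 > arr[5]=5
(3, 5): arr[3]=6 > arr[5]=5
(4, 5): arr[4]=7 > arr[5]=5

Total inversions: 9

The array has 9 inversion(s): (0,1), (0,3), (0,4), (0,5), (2,3), (2,4), (2,5), (3,5), (4,5). Each pair (i,j) satisfies i < j and arr[i] > arr[j].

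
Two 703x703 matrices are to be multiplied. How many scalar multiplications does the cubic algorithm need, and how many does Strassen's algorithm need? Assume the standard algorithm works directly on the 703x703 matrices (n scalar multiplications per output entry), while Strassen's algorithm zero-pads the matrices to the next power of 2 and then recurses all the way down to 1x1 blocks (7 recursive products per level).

Matrix multiplication for 703x703 matrices:

Strassen's algorithm requires power-of-2 dimensions. Pad 703x703 to 1024x1024 (next power of 2).

Standard algorithm: 703^3 = 347428927 multiplications
Strassen's algorithm: 7^(log2(1024)) = 7^10 = 282475249 multiplications
Savings: 347428927 - 282475249 = 64953678 multiplications

Standard: 347428927 multiplications (703^3). Strassen: 282475249 multiplications (7^10, after padding to 1024x1024). Strassen reduces 8 recursive multiplications to 7 at each level.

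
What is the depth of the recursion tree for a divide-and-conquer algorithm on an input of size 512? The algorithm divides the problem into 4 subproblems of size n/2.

For divide and conquer with division factor 2:

Problem sizes at each level:
Level 0: 512
Level 1: 256
Level 2: 128
Level 3: 64
Level 4: 32
Level 5: 16
Level 6: 8
Level 7: 4
Level 8: 2
Level 9: 1

The root is level 0 and the size-1 base case is level 9 (the tree spans levels 0 through 9, i.e. 10 levels counting the root), so the depth is the number of divisions: log_2(512) = 9

The recursion tree depth is log_2(512) = 9. At each level, the problem size is divided by 2, so it takes 9 divisions to reduce to a base case of size 1. The algorithm makes 4 recursive calls at each level.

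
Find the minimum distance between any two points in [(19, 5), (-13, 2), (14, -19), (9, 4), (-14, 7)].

Computing all pairwise distances among 5 points:

d((19, 5), (-13, 2)) = 32.1403
d((19, 5), (14, -19)) = 24.5153
d((19, 5), (9, 4)) = 10.0499
d((19, 5), (-14, 7)) = 33.0606
d((-13, 2), (14, -19)) = 34.2053
d((-13, 2), (9, 4)) = 22.0907
d((-13, 2), (-14, 7)) = 5.099 <-- minimum
d((14, -19), (9, 4)) = 23.5372
d((14, -19), (-14, 7)) = 38.2099
d((9, 4), (-14, 7)) = 23.1948

Closest pair: (-13, 2) and (-14, 7) with distance 5.099

The closest pair is (-13, 2) and (-14, 7) with Euclidean distance 5.099. For 5 points, brute-force pairwise comparison is shown above. For large n, the divide-and-conquer algorithm (sort by x, recurse on halves, check the dividing strip) achieves O(n log n).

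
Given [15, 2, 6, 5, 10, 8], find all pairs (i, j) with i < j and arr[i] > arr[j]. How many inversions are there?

Finding inversions in [15, 2, 6, 5, 10, 8]:

(0, 1): arr[0]=15 > arr[1]=2
(0, 2): arr[0]=15 > arr[2]=6
(0, 3): arr[0]=15 > arr[3]=5
(0, 4): arr[0]=15 > arr[4]=10
(0, 5): arr[0]=15 > arr[5]=8
(2, 3): arr[2]=6 > arr[3]=5
(4, 5): arr[4]=10 > arr[5]=8

Total inversions: 7

The array has 7 inversion(s): (0,1), (0,2), (0,3), (0,4), (0,5), (2,3), (4,5). Each pair (i,j) satisfies i < j and arr[i] > arr[j].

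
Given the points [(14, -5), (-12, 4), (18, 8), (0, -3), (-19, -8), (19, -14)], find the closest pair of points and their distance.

Computing all pairwise distances among 6 points:

d((14, -5), (-12, 4)) = 27.5136
d((14, -5), (18, 8)) = 13.6015
d((14, -5), (0, -3)) = 14.1421
d((14, -5), (-19, -8)) = 33.1361
d((14, -5), (19, -14)) = 10.2956 <-- minimum
d((-12, 4), (18, 8)) = 30.2655
d((-12, 4), (0, -3)) = 13.8924
d((-12, 4), (-19, -8)) = 13.8924
d((-12, 4), (19, -14)) = 35.8469
d((18, 8), (0, -3)) = 21.095
d((18, 8), (-19, -8)) = 40.3113
d((18, 8), (19, -14)) = 22.0227
d((0, -3), (-19, -8)) = 19.6469
d((0, -3), (19, -14)) = 21.9545
d((-19, -8), (19, -14)) = 38.4708

Closest pair: (14, -5) and (19, -14) with distance 10.2956

The closest pair is (14, -5) and (19, -14) with Euclidean distance 10.2956. For 6 points, brute-force pairwise comparison is shown above. For large n, the divide-and-conquer algorithm (sort by x, recurse on halves, check the dividing strip) achieves O(n log n).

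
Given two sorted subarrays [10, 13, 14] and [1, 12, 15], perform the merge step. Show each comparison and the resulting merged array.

Merging process:

Compare 10 vs 1: take 1 from right. Merged: [1]
Compare 10 vs 12: take 10 from left. Merged: [1, 10]
Compare 13 vs 12: take 12 from right. Merged: [1, 10, 12]
Compare 13 vs 15: take 13 from left. Merged: [1, 10, 12, 13]
Compare 14 vs 15: take 14 from left. Merged: [1, 10, 12, 13, 14]
Append remaining from right: [15]. Merged: [1, 10, 12, 13, 14, 15]

Final merged array: [1, 10, 12, 13, 14, 15]
Total comparisons: 5

The merged array is [1, 10, 12, 13, 14, 15], requiring 5 comparisons. The merge step runs in O(n) time where n is the total number of elements.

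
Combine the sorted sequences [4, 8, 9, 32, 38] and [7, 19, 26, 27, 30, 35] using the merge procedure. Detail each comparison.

Merging process:

Compare 4 vs 7: take 4 from left. Merged: [4]
Compare 8 vs 7: take 7 from right. Merged: [4, 7]
Compare 8 vs 19: take 8 from left. Merged: [4, 7, 8]
Compare 9 vs 19: take 9 from left. Merged: [4, 7, 8, 9]
Compare 32 vs 19: take 19 from right. Merged: [4, 7, 8, 9, 19]
Compare 32 vs 26: take 26 from right. Merged: [4, 7, 8, 9, 19, 26]
Compare 32 vs 27: take 27 from right. Merged: [4, 7, 8, 9, 19, 26, 27]
Compare 32 vs 30: take 30 from right. Merged: [4, 7, 8, 9, 19, 26, 27, 30]
Compare 32 vs 35: take 32 from left. Merged: [4, 7, 8, 9, 19, 26, 27, 30, 32]
Compare 38 vs 35: take 35 from right. Merged: [4, 7, 8, 9, 19, 26, 27, 30, 32, 35]
Append remaining from left: [38]. Merged: [4, 7, 8, 9, 19, 26, 27, 30, 32, 35, 38]

Final merged array: [4, 7, 8, 9, 19, 26, 27, 30, 32, 35, 38]
Total comparisons: 10

The merged array is [4, 7, 8, 9, 19, 26, 27, 30, 32, 35, 38], requiring 10 comparisons. The merge step runs in O(n) time where n is the total number of elements.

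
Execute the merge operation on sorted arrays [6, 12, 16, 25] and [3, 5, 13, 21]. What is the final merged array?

Merging process:

Compare 6 vs 3: take 3 from right. Merged: [3]
Compare 6 vs 5: take 5 from right. Merged: [3, 5]
Compare 6 vs 13: take 6 from left. Merged: [3, 5, 6]
Compare 12 vs 13: take 12 from left. Merged: [3, 5, 6, 12]
Compare 16 vs 13: take 13 from right. Merged: [3, 5, 6, 12, 13]
Compare 16 vs 21: take 16 from left. Merged: [3, 5, 6, 12, 13, 16]
Compare 25 vs 21: take 21 from right. Merged: [3, 5, 6, 12, 13, 16, 21]
Append remaining from left: [25]. Merged: [3, 5, 6, 12, 13, 16, 21, 25]

Final merged array: [3, 5, 6, 12, 13, 16, 21, 25]
Total comparisons: 7

The merged array is [3, 5, 6, 12, 13, 16, 21, 25], requiring 7 comparisons. The merge step runs in O(n) time where n is the total number of elements.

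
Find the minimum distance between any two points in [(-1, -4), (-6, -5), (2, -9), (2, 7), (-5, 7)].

Computing all pairwise distances among 5 points:

d((-1, -4), (-6, -5)) = 5.099 <-- minimum
d((-1, -4), (2, -9)) = 5.831
d((-1, -4), (2, 7)) = 11.4018
d((-1, -4), (-5, 7)) = 11.7047
d((-6, -5), (2, -9)) = 8.9443
d((-6, -5), (2, 7)) = 14.4222
d((-6, -5), (-5, 7)) = 12.0416
d((2, -9), (2, 7)) = 16.0
d((2, -9), (-5, 7)) = 17.4642
d((2, 7), (-5, 7)) = 7.0

Closest pair: (-1, -4) and (-6, -5) with distance 5.099

The closest pair is (-1, -4) and (-6, -5) with Euclidean distance 5.099. For 5 points, brute-force pairwise comparison is shown above. For large n, the divide-and-conquer algorithm (sort by x, recurse on halves, check the dividing strip) achieves O(n log n).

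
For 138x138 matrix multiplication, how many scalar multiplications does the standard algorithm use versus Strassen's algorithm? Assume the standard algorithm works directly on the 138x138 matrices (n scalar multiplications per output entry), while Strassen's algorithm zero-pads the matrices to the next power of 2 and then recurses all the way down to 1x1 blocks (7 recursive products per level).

Matrix multiplication for 138x138 matrices:

Strassen's algorithm requires power-of-2 dimensions. Pad 138x138 to 256x256 (next power of 2).

Standard algorithm: 138^3 = 2628072 multiplications
Strassen's algorithm: 7^(log2(256)) = 7^8 = 5764801 multiplications
Difference: 2628072 - 5764801 = -3136729 (Strassen uses MORE here due to padding overhead — for small or just-over-power-of-2 n, padding can outweigh the per-level savings)

Standard: 2628072 multiplications (138^3). Strassen: 5764801 multiplications (7^8, after padding to 256x256). Strassen reduces 8 recursive multiplications to 7 at each level.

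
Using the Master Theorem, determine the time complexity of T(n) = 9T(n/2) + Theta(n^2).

Master Theorem for T(n) = 9T(n/2) + O(n^2):

a = 9, b = 2, c = 2
log_b(a) = log_2(9) = 3.1699

Case 1: c = 2 < log_2(9) = 3.1699
T(n) = O(n^(log_2 9))

For T(n) = 9T(n/2) + O(n^2): log_2(9) = 3.1699. This is Case 1 of the Master Theorem (c < log_b(a), work dominated by leaves), giving O(n^(log_2 9)).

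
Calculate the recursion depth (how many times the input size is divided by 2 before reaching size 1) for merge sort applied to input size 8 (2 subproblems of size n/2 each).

For divide and conquer with division factor 2:

Problem sizes at each level:
Level 0: 8
Level 1: 4
Level 2: 2
Level 3: 1

The root is level 0 and the size-1 base case is level 3 (the tree spans levels 0 through 3, i.e. 4 levels counting the root), so the depth is the number of divisions: log_2(8) = 3

The recursion tree depth is log_2(8) = 3. At each level, the problem size is divided by 2, so it takes 3 divisions to reduce to a base case of size 1. The algorithm makes 2 recursive calls at each level.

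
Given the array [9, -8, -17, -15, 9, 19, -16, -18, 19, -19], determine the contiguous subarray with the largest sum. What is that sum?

Using Kadane's algorithm on [9, -8, -17, -15, 9, 19, -16, -18, 19, -19]:

Scanning through the array:
Position 1 (value -8): max_ending_here = 1, max_so_far = 9
Position 2 (value -17): max_ending_here = -16, max_so_far = 9
Position 3 (value -15): max_ending_here = -15, max_so_far = 9
Position 4 (value 9): max_ending_here = 9, max_so_far = 9
Position 5 (value 19): max_ending_here = 28, max_so_far = 28
Position 6 (value -16): max_ending_here = 12, max_so_far = 28
Position 7 (value -18): max_ending_here = -6, max_so_far = 28
Position 8 (value 19): max_ending_here = 19, max_so_far = 28
Position 9 (value -19): max_ending_here = 0, max_so_far = 28

Maximum subarray: [9, 19]
Maximum sum: 28

The maximum subarray is [9, 19] with sum 28. This subarray runs from index 4 to index 5.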